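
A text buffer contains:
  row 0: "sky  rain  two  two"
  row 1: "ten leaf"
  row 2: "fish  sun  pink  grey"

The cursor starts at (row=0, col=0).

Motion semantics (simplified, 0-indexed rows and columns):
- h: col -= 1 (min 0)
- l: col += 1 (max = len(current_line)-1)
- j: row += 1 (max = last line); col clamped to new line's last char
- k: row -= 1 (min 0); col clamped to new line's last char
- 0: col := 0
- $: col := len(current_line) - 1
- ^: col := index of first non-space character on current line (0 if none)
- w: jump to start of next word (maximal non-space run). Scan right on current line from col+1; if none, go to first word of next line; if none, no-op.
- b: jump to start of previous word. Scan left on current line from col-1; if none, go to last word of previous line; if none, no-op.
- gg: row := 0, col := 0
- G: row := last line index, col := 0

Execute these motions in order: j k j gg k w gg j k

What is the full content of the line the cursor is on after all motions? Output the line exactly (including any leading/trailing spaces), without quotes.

Answer: sky  rain  two  two

Derivation:
After 1 (j): row=1 col=0 char='t'
After 2 (k): row=0 col=0 char='s'
After 3 (j): row=1 col=0 char='t'
After 4 (gg): row=0 col=0 char='s'
After 5 (k): row=0 col=0 char='s'
After 6 (w): row=0 col=5 char='r'
After 7 (gg): row=0 col=0 char='s'
After 8 (j): row=1 col=0 char='t'
After 9 (k): row=0 col=0 char='s'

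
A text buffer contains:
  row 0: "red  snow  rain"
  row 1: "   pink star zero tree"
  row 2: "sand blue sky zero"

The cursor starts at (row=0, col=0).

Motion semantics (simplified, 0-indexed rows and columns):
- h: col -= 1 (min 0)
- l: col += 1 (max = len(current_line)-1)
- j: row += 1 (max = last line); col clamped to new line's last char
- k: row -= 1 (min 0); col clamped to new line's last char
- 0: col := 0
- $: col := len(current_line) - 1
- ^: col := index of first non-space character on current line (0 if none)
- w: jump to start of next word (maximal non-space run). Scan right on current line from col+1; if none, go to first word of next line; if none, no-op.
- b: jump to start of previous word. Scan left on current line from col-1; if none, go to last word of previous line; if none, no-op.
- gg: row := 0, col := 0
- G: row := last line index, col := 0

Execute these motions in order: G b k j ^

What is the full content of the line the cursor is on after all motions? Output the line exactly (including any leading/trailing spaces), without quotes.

After 1 (G): row=2 col=0 char='s'
After 2 (b): row=1 col=18 char='t'
After 3 (k): row=0 col=14 char='n'
After 4 (j): row=1 col=14 char='e'
After 5 (^): row=1 col=3 char='p'

Answer:    pink star zero tree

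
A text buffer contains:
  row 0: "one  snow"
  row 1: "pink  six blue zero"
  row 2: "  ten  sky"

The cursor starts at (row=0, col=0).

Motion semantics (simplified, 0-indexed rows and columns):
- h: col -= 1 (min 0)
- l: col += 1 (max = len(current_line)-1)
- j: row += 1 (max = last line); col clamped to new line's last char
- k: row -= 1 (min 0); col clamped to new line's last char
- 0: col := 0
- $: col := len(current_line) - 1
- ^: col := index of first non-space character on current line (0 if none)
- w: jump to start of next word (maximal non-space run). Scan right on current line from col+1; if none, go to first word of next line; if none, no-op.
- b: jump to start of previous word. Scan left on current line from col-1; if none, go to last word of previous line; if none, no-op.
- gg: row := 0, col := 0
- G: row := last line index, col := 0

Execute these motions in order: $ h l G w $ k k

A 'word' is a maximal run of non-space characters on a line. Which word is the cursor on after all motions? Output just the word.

Answer: snow

Derivation:
After 1 ($): row=0 col=8 char='w'
After 2 (h): row=0 col=7 char='o'
After 3 (l): row=0 col=8 char='w'
After 4 (G): row=2 col=0 char='_'
After 5 (w): row=2 col=2 char='t'
After 6 ($): row=2 col=9 char='y'
After 7 (k): row=1 col=9 char='_'
After 8 (k): row=0 col=8 char='w'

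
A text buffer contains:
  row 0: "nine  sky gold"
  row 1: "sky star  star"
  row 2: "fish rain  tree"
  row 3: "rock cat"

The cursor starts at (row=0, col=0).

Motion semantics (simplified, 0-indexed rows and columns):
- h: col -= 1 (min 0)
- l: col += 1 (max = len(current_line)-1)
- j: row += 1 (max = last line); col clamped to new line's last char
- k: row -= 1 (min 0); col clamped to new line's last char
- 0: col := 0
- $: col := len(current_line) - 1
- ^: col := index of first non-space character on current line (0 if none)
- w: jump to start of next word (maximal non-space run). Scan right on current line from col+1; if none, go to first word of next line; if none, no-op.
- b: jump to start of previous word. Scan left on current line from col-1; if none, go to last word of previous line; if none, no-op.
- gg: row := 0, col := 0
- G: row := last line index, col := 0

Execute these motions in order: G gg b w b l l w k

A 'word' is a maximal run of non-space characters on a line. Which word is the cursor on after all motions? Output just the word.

Answer: sky

Derivation:
After 1 (G): row=3 col=0 char='r'
After 2 (gg): row=0 col=0 char='n'
After 3 (b): row=0 col=0 char='n'
After 4 (w): row=0 col=6 char='s'
After 5 (b): row=0 col=0 char='n'
After 6 (l): row=0 col=1 char='i'
After 7 (l): row=0 col=2 char='n'
After 8 (w): row=0 col=6 char='s'
After 9 (k): row=0 col=6 char='s'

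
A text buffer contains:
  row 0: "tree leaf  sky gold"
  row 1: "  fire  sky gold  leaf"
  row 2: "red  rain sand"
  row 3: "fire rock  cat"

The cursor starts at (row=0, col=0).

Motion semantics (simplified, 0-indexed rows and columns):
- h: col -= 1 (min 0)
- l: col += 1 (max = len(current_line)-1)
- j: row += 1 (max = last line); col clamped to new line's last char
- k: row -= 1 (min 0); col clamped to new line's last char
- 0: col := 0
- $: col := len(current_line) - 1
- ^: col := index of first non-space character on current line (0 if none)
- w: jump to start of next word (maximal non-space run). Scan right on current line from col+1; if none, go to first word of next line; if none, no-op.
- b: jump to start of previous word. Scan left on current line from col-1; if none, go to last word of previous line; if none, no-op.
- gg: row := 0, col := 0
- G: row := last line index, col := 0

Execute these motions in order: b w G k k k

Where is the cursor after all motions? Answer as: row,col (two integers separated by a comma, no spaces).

After 1 (b): row=0 col=0 char='t'
After 2 (w): row=0 col=5 char='l'
After 3 (G): row=3 col=0 char='f'
After 4 (k): row=2 col=0 char='r'
After 5 (k): row=1 col=0 char='_'
After 6 (k): row=0 col=0 char='t'

Answer: 0,0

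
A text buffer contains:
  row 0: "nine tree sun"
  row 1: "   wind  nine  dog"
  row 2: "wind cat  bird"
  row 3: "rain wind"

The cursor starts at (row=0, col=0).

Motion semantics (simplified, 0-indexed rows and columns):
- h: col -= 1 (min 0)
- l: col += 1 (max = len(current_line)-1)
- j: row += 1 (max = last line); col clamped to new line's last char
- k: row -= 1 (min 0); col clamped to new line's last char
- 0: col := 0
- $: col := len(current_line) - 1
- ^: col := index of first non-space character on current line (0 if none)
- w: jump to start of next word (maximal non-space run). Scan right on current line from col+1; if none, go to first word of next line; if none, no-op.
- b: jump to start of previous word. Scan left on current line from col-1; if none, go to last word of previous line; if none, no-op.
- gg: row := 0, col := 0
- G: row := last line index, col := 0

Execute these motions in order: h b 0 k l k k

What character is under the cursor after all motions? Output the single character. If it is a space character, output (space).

Answer: i

Derivation:
After 1 (h): row=0 col=0 char='n'
After 2 (b): row=0 col=0 char='n'
After 3 (0): row=0 col=0 char='n'
After 4 (k): row=0 col=0 char='n'
After 5 (l): row=0 col=1 char='i'
After 6 (k): row=0 col=1 char='i'
After 7 (k): row=0 col=1 char='i'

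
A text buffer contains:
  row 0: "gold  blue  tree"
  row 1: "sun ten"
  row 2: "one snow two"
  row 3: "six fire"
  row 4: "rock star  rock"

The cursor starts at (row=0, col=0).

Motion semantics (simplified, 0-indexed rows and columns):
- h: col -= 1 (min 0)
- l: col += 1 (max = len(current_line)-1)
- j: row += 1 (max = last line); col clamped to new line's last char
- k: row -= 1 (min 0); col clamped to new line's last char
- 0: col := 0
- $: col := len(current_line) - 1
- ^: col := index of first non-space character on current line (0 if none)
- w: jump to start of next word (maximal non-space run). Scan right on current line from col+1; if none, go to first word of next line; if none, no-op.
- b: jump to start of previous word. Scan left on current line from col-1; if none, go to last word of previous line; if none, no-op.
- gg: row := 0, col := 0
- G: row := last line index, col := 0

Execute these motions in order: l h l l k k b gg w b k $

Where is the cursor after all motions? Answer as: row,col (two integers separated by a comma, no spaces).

Answer: 0,15

Derivation:
After 1 (l): row=0 col=1 char='o'
After 2 (h): row=0 col=0 char='g'
After 3 (l): row=0 col=1 char='o'
After 4 (l): row=0 col=2 char='l'
After 5 (k): row=0 col=2 char='l'
After 6 (k): row=0 col=2 char='l'
After 7 (b): row=0 col=0 char='g'
After 8 (gg): row=0 col=0 char='g'
After 9 (w): row=0 col=6 char='b'
After 10 (b): row=0 col=0 char='g'
After 11 (k): row=0 col=0 char='g'
After 12 ($): row=0 col=15 char='e'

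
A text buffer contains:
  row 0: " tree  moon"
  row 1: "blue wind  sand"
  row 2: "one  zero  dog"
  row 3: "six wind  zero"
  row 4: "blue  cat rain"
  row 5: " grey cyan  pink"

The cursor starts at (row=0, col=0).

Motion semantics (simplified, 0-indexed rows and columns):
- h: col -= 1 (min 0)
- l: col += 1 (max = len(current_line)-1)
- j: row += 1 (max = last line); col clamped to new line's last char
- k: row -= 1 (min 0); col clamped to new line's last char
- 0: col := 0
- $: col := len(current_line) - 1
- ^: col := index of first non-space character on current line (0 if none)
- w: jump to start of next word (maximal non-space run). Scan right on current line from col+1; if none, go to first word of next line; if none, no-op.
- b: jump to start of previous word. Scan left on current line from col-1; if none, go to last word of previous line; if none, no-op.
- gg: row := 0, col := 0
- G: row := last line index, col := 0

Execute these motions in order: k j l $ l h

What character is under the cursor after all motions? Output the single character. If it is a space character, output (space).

After 1 (k): row=0 col=0 char='_'
After 2 (j): row=1 col=0 char='b'
After 3 (l): row=1 col=1 char='l'
After 4 ($): row=1 col=14 char='d'
After 5 (l): row=1 col=14 char='d'
After 6 (h): row=1 col=13 char='n'

Answer: n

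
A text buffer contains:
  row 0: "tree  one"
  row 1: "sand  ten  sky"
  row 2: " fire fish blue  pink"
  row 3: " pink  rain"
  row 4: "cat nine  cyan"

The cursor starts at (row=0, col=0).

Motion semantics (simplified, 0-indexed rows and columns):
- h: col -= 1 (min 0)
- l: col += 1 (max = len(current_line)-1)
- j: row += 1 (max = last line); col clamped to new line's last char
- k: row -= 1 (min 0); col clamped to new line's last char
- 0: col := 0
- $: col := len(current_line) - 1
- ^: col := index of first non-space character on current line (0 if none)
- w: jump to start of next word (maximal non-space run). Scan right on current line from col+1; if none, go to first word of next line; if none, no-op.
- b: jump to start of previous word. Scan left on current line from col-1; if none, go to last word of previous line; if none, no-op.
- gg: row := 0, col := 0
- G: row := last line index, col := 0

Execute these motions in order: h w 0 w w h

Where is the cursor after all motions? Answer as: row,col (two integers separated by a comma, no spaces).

After 1 (h): row=0 col=0 char='t'
After 2 (w): row=0 col=6 char='o'
After 3 (0): row=0 col=0 char='t'
After 4 (w): row=0 col=6 char='o'
After 5 (w): row=1 col=0 char='s'
After 6 (h): row=1 col=0 char='s'

Answer: 1,0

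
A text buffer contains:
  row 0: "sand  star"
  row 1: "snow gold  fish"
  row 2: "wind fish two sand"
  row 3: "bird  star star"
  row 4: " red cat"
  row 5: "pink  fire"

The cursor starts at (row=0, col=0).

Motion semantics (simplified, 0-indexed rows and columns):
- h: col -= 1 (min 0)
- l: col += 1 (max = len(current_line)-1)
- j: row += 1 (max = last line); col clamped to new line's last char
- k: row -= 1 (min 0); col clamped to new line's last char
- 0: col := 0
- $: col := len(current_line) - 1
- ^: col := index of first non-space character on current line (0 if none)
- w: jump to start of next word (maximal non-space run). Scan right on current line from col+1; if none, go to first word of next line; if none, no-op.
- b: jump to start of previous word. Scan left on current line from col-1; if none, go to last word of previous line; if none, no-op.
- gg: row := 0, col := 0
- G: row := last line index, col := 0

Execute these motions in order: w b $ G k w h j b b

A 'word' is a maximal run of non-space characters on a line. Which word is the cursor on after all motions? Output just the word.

Answer: red

Derivation:
After 1 (w): row=0 col=6 char='s'
After 2 (b): row=0 col=0 char='s'
After 3 ($): row=0 col=9 char='r'
After 4 (G): row=5 col=0 char='p'
After 5 (k): row=4 col=0 char='_'
After 6 (w): row=4 col=1 char='r'
After 7 (h): row=4 col=0 char='_'
After 8 (j): row=5 col=0 char='p'
After 9 (b): row=4 col=5 char='c'
After 10 (b): row=4 col=1 char='r'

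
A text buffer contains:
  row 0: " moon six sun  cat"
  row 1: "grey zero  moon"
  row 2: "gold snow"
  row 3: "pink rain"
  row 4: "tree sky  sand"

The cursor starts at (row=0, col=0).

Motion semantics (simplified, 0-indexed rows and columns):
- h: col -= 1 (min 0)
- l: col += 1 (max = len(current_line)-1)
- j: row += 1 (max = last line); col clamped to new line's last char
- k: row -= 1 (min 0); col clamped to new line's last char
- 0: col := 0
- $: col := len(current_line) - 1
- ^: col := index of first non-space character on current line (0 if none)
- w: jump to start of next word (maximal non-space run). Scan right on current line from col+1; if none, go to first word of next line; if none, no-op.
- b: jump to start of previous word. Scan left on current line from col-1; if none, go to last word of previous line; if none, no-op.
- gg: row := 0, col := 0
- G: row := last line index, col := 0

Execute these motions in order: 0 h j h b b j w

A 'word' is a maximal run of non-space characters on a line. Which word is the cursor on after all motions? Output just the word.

Answer: moon

Derivation:
After 1 (0): row=0 col=0 char='_'
After 2 (h): row=0 col=0 char='_'
After 3 (j): row=1 col=0 char='g'
After 4 (h): row=1 col=0 char='g'
After 5 (b): row=0 col=15 char='c'
After 6 (b): row=0 col=10 char='s'
After 7 (j): row=1 col=10 char='_'
After 8 (w): row=1 col=11 char='m'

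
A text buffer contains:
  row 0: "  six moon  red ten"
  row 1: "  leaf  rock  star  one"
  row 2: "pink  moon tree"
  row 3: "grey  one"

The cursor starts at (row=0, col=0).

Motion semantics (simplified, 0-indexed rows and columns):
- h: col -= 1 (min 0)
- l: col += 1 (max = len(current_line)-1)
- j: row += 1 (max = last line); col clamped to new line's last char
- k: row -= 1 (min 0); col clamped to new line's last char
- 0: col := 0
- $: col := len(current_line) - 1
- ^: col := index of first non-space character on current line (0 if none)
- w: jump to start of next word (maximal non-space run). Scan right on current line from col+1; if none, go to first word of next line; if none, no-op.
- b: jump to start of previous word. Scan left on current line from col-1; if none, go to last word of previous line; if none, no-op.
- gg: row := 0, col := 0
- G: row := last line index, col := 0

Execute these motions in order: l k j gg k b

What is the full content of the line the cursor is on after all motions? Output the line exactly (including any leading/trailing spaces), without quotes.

Answer:   six moon  red ten

Derivation:
After 1 (l): row=0 col=1 char='_'
After 2 (k): row=0 col=1 char='_'
After 3 (j): row=1 col=1 char='_'
After 4 (gg): row=0 col=0 char='_'
After 5 (k): row=0 col=0 char='_'
After 6 (b): row=0 col=0 char='_'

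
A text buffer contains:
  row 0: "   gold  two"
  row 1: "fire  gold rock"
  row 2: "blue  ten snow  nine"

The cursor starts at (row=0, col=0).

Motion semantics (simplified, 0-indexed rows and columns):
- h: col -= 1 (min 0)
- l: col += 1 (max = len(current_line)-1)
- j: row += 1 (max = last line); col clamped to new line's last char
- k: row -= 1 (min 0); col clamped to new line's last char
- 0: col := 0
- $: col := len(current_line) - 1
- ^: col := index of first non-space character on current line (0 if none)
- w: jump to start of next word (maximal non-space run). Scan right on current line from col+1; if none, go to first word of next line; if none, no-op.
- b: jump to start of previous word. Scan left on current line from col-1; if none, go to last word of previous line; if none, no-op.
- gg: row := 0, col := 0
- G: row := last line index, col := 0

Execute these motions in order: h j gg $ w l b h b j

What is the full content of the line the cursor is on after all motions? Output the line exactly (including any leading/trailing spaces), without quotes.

Answer: fire  gold rock

Derivation:
After 1 (h): row=0 col=0 char='_'
After 2 (j): row=1 col=0 char='f'
After 3 (gg): row=0 col=0 char='_'
After 4 ($): row=0 col=11 char='o'
After 5 (w): row=1 col=0 char='f'
After 6 (l): row=1 col=1 char='i'
After 7 (b): row=1 col=0 char='f'
After 8 (h): row=1 col=0 char='f'
After 9 (b): row=0 col=9 char='t'
After 10 (j): row=1 col=9 char='d'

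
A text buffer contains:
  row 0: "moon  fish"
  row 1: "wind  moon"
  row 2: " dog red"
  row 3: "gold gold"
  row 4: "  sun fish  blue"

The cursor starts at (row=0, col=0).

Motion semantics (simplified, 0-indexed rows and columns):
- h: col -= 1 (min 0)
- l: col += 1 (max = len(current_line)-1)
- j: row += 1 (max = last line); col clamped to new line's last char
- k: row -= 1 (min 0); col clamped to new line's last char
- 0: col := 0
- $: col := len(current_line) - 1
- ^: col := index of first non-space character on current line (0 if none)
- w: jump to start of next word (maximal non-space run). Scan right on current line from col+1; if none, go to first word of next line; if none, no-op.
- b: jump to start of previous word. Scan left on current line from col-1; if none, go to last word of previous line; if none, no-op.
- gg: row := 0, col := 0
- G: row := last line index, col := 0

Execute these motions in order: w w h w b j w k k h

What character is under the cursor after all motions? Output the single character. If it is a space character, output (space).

Answer: m

Derivation:
After 1 (w): row=0 col=6 char='f'
After 2 (w): row=1 col=0 char='w'
After 3 (h): row=1 col=0 char='w'
After 4 (w): row=1 col=6 char='m'
After 5 (b): row=1 col=0 char='w'
After 6 (j): row=2 col=0 char='_'
After 7 (w): row=2 col=1 char='d'
After 8 (k): row=1 col=1 char='i'
After 9 (k): row=0 col=1 char='o'
After 10 (h): row=0 col=0 char='m'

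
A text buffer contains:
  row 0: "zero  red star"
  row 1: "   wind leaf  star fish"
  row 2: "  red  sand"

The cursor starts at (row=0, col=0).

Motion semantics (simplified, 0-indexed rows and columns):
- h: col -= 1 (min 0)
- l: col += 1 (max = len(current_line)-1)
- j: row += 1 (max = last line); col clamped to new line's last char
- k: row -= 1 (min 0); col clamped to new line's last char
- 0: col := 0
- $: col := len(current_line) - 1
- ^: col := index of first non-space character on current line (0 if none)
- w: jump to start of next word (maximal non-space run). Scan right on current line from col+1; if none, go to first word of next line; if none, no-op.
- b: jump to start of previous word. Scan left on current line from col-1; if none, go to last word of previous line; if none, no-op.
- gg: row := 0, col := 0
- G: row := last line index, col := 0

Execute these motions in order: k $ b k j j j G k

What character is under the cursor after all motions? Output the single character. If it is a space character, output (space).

After 1 (k): row=0 col=0 char='z'
After 2 ($): row=0 col=13 char='r'
After 3 (b): row=0 col=10 char='s'
After 4 (k): row=0 col=10 char='s'
After 5 (j): row=1 col=10 char='a'
After 6 (j): row=2 col=10 char='d'
After 7 (j): row=2 col=10 char='d'
After 8 (G): row=2 col=0 char='_'
After 9 (k): row=1 col=0 char='_'

Answer: (space)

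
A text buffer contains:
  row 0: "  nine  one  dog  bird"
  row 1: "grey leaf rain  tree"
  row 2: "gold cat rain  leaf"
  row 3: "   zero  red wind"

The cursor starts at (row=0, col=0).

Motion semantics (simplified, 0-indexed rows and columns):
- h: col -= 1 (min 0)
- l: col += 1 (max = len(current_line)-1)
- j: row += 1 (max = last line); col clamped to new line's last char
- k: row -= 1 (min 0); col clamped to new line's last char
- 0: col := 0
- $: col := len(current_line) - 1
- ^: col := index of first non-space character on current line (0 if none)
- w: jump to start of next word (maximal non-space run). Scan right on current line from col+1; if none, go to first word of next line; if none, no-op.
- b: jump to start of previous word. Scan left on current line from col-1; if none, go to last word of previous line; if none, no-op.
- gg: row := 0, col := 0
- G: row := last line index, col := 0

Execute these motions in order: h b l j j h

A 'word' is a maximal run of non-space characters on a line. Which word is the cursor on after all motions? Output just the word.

Answer: gold

Derivation:
After 1 (h): row=0 col=0 char='_'
After 2 (b): row=0 col=0 char='_'
After 3 (l): row=0 col=1 char='_'
After 4 (j): row=1 col=1 char='r'
After 5 (j): row=2 col=1 char='o'
After 6 (h): row=2 col=0 char='g'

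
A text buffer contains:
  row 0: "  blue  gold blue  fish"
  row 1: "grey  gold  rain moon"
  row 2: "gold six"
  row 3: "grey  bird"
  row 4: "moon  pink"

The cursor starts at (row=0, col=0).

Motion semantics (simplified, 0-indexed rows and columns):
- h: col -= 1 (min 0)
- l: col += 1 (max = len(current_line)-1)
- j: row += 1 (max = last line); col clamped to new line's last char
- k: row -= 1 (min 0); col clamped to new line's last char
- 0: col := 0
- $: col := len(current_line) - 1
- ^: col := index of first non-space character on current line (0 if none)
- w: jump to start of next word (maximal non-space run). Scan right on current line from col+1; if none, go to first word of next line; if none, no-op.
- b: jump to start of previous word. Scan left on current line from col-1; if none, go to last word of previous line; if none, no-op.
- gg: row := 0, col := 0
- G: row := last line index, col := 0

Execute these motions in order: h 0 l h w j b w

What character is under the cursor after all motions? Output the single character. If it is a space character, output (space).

After 1 (h): row=0 col=0 char='_'
After 2 (0): row=0 col=0 char='_'
After 3 (l): row=0 col=1 char='_'
After 4 (h): row=0 col=0 char='_'
After 5 (w): row=0 col=2 char='b'
After 6 (j): row=1 col=2 char='e'
After 7 (b): row=1 col=0 char='g'
After 8 (w): row=1 col=6 char='g'

Answer: g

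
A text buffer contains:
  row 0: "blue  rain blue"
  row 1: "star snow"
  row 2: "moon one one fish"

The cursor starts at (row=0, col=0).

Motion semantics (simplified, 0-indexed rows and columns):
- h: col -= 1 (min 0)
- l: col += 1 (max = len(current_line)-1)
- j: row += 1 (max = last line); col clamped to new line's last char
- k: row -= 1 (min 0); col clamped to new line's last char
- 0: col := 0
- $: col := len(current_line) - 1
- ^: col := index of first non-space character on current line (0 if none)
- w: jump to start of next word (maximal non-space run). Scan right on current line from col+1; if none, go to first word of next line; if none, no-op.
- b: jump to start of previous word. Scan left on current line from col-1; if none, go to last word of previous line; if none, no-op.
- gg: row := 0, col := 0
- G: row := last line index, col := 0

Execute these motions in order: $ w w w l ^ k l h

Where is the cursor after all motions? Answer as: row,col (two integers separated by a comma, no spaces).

After 1 ($): row=0 col=14 char='e'
After 2 (w): row=1 col=0 char='s'
After 3 (w): row=1 col=5 char='s'
After 4 (w): row=2 col=0 char='m'
After 5 (l): row=2 col=1 char='o'
After 6 (^): row=2 col=0 char='m'
After 7 (k): row=1 col=0 char='s'
After 8 (l): row=1 col=1 char='t'
After 9 (h): row=1 col=0 char='s'

Answer: 1,0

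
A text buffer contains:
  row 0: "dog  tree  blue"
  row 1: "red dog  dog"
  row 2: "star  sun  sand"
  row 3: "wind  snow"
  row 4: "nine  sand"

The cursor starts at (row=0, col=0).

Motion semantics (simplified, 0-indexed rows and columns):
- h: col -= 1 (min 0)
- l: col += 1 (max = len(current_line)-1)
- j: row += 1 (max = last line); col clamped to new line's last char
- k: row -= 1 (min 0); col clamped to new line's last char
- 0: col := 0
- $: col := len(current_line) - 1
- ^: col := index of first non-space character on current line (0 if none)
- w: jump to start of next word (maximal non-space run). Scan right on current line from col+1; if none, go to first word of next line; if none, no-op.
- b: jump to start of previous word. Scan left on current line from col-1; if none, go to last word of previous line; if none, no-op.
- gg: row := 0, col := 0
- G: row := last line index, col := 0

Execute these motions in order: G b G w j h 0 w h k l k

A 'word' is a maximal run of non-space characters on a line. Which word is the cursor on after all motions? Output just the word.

Answer: sun

Derivation:
After 1 (G): row=4 col=0 char='n'
After 2 (b): row=3 col=6 char='s'
After 3 (G): row=4 col=0 char='n'
After 4 (w): row=4 col=6 char='s'
After 5 (j): row=4 col=6 char='s'
After 6 (h): row=4 col=5 char='_'
After 7 (0): row=4 col=0 char='n'
After 8 (w): row=4 col=6 char='s'
After 9 (h): row=4 col=5 char='_'
After 10 (k): row=3 col=5 char='_'
After 11 (l): row=3 col=6 char='s'
After 12 (k): row=2 col=6 char='s'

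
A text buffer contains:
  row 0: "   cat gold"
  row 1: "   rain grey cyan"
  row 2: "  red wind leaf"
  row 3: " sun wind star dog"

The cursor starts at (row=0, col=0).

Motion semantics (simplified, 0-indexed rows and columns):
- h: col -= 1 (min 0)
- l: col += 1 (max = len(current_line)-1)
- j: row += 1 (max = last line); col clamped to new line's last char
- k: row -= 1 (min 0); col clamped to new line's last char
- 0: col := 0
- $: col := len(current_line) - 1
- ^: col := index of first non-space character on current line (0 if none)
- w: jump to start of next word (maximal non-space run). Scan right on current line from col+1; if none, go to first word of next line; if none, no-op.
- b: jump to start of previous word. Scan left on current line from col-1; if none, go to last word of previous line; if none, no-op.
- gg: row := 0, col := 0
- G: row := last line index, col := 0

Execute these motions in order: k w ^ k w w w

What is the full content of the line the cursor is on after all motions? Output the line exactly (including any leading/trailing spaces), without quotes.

Answer:    rain grey cyan

Derivation:
After 1 (k): row=0 col=0 char='_'
After 2 (w): row=0 col=3 char='c'
After 3 (^): row=0 col=3 char='c'
After 4 (k): row=0 col=3 char='c'
After 5 (w): row=0 col=7 char='g'
After 6 (w): row=1 col=3 char='r'
After 7 (w): row=1 col=8 char='g'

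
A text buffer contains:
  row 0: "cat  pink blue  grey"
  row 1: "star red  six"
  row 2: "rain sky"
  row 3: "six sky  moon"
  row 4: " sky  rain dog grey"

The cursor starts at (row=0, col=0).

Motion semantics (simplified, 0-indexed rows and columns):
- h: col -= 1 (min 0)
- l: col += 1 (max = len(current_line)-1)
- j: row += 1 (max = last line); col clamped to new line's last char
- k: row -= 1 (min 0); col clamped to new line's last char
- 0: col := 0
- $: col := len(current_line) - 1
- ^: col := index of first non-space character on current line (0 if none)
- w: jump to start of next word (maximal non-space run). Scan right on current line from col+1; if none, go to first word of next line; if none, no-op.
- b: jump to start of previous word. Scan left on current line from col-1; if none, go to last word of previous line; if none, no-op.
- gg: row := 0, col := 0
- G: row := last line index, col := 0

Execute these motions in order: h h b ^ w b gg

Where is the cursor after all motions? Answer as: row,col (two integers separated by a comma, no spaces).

After 1 (h): row=0 col=0 char='c'
After 2 (h): row=0 col=0 char='c'
After 3 (b): row=0 col=0 char='c'
After 4 (^): row=0 col=0 char='c'
After 5 (w): row=0 col=5 char='p'
After 6 (b): row=0 col=0 char='c'
After 7 (gg): row=0 col=0 char='c'

Answer: 0,0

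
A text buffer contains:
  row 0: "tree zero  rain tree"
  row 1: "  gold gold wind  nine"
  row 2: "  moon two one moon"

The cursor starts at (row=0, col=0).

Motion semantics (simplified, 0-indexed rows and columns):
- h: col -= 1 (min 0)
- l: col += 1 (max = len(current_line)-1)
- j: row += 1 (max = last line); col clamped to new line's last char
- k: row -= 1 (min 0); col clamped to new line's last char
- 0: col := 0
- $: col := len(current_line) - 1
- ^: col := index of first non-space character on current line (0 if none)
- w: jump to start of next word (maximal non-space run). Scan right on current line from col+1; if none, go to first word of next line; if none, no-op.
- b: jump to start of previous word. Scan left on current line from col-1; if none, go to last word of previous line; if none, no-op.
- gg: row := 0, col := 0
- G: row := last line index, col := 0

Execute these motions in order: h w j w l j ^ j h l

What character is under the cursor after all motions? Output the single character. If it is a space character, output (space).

Answer: m

Derivation:
After 1 (h): row=0 col=0 char='t'
After 2 (w): row=0 col=5 char='z'
After 3 (j): row=1 col=5 char='d'
After 4 (w): row=1 col=7 char='g'
After 5 (l): row=1 col=8 char='o'
After 6 (j): row=2 col=8 char='w'
After 7 (^): row=2 col=2 char='m'
After 8 (j): row=2 col=2 char='m'
After 9 (h): row=2 col=1 char='_'
After 10 (l): row=2 col=2 char='m'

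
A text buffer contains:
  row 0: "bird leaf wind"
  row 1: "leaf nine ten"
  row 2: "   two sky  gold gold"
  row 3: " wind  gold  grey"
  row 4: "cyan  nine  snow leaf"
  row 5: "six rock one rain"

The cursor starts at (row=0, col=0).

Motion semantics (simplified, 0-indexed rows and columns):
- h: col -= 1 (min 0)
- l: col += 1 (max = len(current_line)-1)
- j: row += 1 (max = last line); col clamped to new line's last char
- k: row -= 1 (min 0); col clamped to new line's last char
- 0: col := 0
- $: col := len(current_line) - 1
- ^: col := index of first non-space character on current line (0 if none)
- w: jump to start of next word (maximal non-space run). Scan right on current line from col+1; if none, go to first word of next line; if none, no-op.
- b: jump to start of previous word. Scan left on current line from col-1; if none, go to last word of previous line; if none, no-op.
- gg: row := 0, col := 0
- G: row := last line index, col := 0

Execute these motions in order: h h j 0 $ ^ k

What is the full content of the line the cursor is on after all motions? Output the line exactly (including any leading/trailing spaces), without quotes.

Answer: bird leaf wind

Derivation:
After 1 (h): row=0 col=0 char='b'
After 2 (h): row=0 col=0 char='b'
After 3 (j): row=1 col=0 char='l'
After 4 (0): row=1 col=0 char='l'
After 5 ($): row=1 col=12 char='n'
After 6 (^): row=1 col=0 char='l'
After 7 (k): row=0 col=0 char='b'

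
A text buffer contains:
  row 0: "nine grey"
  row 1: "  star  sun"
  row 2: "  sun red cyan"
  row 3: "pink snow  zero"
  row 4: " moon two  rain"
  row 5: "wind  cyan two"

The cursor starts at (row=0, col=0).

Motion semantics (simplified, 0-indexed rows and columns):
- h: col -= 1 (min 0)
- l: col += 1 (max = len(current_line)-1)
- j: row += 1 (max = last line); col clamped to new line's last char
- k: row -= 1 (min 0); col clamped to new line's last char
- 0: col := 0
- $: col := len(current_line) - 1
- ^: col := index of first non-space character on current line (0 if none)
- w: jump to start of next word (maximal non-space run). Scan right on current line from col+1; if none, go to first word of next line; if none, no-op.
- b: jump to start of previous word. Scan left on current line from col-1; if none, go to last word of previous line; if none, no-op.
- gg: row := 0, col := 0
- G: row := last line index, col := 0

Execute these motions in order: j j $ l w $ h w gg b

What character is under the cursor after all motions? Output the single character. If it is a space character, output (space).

After 1 (j): row=1 col=0 char='_'
After 2 (j): row=2 col=0 char='_'
After 3 ($): row=2 col=13 char='n'
After 4 (l): row=2 col=13 char='n'
After 5 (w): row=3 col=0 char='p'
After 6 ($): row=3 col=14 char='o'
After 7 (h): row=3 col=13 char='r'
After 8 (w): row=4 col=1 char='m'
After 9 (gg): row=0 col=0 char='n'
After 10 (b): row=0 col=0 char='n'

Answer: n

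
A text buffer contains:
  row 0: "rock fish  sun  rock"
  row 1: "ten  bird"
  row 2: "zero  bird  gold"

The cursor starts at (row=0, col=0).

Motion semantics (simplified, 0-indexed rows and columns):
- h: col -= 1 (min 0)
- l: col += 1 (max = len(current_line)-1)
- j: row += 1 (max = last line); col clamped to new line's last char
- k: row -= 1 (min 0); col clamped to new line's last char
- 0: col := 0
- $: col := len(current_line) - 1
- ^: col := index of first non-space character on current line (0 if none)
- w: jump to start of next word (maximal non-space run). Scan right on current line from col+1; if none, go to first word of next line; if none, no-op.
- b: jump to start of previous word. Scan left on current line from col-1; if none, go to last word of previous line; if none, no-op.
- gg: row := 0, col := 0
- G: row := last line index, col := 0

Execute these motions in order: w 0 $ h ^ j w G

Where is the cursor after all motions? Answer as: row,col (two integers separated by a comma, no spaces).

Answer: 2,0

Derivation:
After 1 (w): row=0 col=5 char='f'
After 2 (0): row=0 col=0 char='r'
After 3 ($): row=0 col=19 char='k'
After 4 (h): row=0 col=18 char='c'
After 5 (^): row=0 col=0 char='r'
After 6 (j): row=1 col=0 char='t'
After 7 (w): row=1 col=5 char='b'
After 8 (G): row=2 col=0 char='z'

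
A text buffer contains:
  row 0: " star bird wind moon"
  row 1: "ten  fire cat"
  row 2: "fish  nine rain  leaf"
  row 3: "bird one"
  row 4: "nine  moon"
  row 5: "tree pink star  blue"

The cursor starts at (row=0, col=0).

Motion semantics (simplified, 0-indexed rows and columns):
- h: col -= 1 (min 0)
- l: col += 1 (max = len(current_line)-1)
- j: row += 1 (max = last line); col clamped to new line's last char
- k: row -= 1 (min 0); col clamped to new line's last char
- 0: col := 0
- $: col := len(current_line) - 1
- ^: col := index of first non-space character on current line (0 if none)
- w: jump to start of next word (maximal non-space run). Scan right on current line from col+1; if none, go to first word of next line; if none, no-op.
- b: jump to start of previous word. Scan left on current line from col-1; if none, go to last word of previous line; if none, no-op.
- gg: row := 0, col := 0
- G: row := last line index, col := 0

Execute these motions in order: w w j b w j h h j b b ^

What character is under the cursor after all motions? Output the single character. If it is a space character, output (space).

After 1 (w): row=0 col=1 char='s'
After 2 (w): row=0 col=6 char='b'
After 3 (j): row=1 col=6 char='i'
After 4 (b): row=1 col=5 char='f'
After 5 (w): row=1 col=10 char='c'
After 6 (j): row=2 col=10 char='_'
After 7 (h): row=2 col=9 char='e'
After 8 (h): row=2 col=8 char='n'
After 9 (j): row=3 col=7 char='e'
After 10 (b): row=3 col=5 char='o'
After 11 (b): row=3 col=0 char='b'
After 12 (^): row=3 col=0 char='b'

Answer: b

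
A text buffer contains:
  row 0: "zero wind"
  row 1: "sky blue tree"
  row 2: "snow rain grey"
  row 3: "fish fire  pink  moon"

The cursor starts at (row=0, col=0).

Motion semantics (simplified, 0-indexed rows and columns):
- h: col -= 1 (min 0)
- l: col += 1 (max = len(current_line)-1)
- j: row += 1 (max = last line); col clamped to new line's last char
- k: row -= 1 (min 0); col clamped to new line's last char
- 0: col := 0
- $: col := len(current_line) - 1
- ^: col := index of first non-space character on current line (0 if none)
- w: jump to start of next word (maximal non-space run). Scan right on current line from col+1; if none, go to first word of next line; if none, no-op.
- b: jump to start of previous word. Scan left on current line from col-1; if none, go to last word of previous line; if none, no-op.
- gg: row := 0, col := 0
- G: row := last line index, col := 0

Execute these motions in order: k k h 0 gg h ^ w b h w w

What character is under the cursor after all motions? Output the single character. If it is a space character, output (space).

After 1 (k): row=0 col=0 char='z'
After 2 (k): row=0 col=0 char='z'
After 3 (h): row=0 col=0 char='z'
After 4 (0): row=0 col=0 char='z'
After 5 (gg): row=0 col=0 char='z'
After 6 (h): row=0 col=0 char='z'
After 7 (^): row=0 col=0 char='z'
After 8 (w): row=0 col=5 char='w'
After 9 (b): row=0 col=0 char='z'
After 10 (h): row=0 col=0 char='z'
After 11 (w): row=0 col=5 char='w'
After 12 (w): row=1 col=0 char='s'

Answer: s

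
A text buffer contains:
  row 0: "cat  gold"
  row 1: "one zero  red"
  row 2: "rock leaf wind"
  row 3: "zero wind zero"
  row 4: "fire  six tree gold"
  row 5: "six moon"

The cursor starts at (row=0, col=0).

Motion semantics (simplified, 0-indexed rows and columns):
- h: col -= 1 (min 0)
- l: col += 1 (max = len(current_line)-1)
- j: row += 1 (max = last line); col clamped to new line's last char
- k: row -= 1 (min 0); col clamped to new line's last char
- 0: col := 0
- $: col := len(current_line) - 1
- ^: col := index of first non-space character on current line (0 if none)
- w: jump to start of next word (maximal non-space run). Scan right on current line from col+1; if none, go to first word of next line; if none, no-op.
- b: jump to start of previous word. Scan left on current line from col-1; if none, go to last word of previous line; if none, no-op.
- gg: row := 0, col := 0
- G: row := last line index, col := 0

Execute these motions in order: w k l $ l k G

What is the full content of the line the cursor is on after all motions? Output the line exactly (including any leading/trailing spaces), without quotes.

After 1 (w): row=0 col=5 char='g'
After 2 (k): row=0 col=5 char='g'
After 3 (l): row=0 col=6 char='o'
After 4 ($): row=0 col=8 char='d'
After 5 (l): row=0 col=8 char='d'
After 6 (k): row=0 col=8 char='d'
After 7 (G): row=5 col=0 char='s'

Answer: six moon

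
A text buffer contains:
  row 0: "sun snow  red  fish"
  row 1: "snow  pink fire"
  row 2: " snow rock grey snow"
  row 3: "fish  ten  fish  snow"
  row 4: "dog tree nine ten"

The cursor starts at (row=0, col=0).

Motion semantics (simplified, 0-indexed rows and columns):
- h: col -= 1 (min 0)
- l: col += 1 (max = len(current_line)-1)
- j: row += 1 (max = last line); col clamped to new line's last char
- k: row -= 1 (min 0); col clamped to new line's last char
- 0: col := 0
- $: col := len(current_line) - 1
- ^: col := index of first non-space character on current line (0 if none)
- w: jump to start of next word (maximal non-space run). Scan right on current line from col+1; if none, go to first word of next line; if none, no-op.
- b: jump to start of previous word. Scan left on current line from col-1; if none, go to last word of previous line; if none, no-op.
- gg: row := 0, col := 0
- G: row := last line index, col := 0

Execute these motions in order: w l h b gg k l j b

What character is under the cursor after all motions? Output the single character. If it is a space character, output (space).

After 1 (w): row=0 col=4 char='s'
After 2 (l): row=0 col=5 char='n'
After 3 (h): row=0 col=4 char='s'
After 4 (b): row=0 col=0 char='s'
After 5 (gg): row=0 col=0 char='s'
After 6 (k): row=0 col=0 char='s'
After 7 (l): row=0 col=1 char='u'
After 8 (j): row=1 col=1 char='n'
After 9 (b): row=1 col=0 char='s'

Answer: s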